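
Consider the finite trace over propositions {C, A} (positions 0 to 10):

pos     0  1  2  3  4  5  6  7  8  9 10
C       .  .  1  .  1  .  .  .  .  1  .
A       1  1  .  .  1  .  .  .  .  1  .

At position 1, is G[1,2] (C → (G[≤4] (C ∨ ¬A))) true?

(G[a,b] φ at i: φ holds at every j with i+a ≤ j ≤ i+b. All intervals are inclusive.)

Yes

Check (C → (G[≤4] (C ∨ ¬A))) at every j in [2,3]:
  j=2: antecedent true; consequent holds on [2,6] → ✓
  j=3: antecedent false → ✓
All positions satisfy it → formula holds.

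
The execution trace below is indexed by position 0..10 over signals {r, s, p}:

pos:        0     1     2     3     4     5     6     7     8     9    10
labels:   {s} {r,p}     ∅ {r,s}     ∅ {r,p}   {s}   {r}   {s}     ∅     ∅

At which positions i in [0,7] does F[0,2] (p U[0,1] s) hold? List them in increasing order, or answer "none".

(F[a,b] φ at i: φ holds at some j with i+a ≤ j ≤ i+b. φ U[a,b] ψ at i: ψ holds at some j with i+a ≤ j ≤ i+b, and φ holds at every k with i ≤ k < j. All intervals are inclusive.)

Evaluate at each i in [0,7]:
  i=0: ✓ (witness j=0)
  i=1: ✓ (witness j=3)
  i=2: ✓ (witness j=3)
  i=3: ✓ (witness j=3)
  i=4: ✓ (witness j=5)
  i=5: ✓ (witness j=5)
  i=6: ✓ (witness j=6)
  i=7: ✓ (witness j=8)

0, 1, 2, 3, 4, 5, 6, 7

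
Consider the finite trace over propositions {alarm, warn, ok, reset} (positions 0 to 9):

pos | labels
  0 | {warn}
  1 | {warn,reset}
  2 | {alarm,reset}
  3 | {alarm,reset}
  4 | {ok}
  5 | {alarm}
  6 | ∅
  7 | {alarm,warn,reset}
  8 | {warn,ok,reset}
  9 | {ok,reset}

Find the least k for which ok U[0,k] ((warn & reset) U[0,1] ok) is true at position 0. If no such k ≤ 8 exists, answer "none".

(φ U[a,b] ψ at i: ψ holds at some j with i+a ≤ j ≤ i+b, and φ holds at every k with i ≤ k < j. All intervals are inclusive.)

Need earliest j ≥ 0 with ((warn & reset) U[0,1] ok), and ok at every k in [0,j-1].
  j=0: rhs fails.
  j=1: rhs fails.
  j=2: rhs fails.
  j=3: rhs fails.
  j=4: rhs holds but lhs fails at k=0.
  j=5: rhs fails.
  j=6: rhs fails.
  j=7: rhs holds but lhs fails at k=0.
  j=8: rhs holds but lhs fails at k=0.
No witness within the range → none.

none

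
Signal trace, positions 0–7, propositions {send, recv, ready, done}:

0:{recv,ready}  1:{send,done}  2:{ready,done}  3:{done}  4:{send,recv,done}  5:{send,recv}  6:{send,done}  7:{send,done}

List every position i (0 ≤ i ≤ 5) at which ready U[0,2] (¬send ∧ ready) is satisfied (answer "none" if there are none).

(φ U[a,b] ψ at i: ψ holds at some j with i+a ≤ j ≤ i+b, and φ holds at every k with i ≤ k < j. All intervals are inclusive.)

Evaluate at each i in [0,5]:
  i=0: ✓ (rhs at j=0)
  i=1: ✗ (lhs fails at k=1 before rhs at j=2)
  i=2: ✓ (rhs at j=2)
  i=3: ✗ (no rhs in [3,5])
  i=4: ✗ (no rhs in [4,6])
  i=5: ✗ (no rhs in [5,7])

0, 2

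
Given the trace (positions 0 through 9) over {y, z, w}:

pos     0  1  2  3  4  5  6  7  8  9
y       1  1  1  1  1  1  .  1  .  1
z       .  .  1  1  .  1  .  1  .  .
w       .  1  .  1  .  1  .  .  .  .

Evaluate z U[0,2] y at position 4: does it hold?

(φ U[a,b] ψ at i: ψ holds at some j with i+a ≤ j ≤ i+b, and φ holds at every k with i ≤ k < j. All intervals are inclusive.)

Need some j in [4,6] with y, and z at every k in [4,j-1].
  j=4: y holds; no prefix to check → satisfied.

Holds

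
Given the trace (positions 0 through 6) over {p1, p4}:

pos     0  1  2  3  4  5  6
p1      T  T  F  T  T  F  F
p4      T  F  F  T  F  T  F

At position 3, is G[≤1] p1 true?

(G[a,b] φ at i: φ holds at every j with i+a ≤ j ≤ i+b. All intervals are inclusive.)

Check p1 at every j in [3,4]:
  j=3: true
  j=4: true
All positions satisfy it → formula holds.

True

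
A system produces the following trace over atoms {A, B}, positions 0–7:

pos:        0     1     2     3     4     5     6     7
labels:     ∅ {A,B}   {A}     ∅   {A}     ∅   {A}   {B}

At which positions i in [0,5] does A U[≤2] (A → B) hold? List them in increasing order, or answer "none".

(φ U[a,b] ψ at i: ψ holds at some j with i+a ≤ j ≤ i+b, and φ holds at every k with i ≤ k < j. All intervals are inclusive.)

0, 1, 2, 3, 4, 5

Evaluate at each i in [0,5]:
  i=0: ✓ (rhs at j=0)
  i=1: ✓ (rhs at j=1)
  i=2: ✓ (rhs at j=3; lhs holds on [2,2])
  i=3: ✓ (rhs at j=3)
  i=4: ✓ (rhs at j=5; lhs holds on [4,4])
  i=5: ✓ (rhs at j=5)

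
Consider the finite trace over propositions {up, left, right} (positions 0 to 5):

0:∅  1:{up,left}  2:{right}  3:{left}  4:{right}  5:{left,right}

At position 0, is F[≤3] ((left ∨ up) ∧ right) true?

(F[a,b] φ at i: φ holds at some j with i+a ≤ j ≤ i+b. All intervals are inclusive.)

No

Check ((left ∨ up) ∧ right) at each j in [0,3]:
  j=0: false
  j=1: false
  j=2: false
  j=3: false
No position in the window satisfies it → formula fails.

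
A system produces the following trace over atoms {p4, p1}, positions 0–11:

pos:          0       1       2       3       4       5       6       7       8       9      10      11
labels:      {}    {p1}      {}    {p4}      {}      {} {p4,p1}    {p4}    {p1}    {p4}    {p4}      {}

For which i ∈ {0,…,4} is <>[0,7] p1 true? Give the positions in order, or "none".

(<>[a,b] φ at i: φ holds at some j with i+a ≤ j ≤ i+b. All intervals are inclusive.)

Evaluate at each i in [0,4]:
  i=0: ✓ (witness j=1)
  i=1: ✓ (witness j=1)
  i=2: ✓ (witness j=6)
  i=3: ✓ (witness j=6)
  i=4: ✓ (witness j=6)

0, 1, 2, 3, 4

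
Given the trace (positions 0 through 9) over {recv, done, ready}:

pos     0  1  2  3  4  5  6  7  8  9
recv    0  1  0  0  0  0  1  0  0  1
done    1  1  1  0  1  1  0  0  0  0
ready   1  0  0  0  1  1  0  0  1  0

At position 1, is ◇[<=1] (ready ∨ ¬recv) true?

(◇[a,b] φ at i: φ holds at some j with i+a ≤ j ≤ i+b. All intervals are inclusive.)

Holds

Check (ready ∨ ¬recv) at each j in [1,2]:
  j=1: false
  j=2: true
Found at j=2 → formula holds.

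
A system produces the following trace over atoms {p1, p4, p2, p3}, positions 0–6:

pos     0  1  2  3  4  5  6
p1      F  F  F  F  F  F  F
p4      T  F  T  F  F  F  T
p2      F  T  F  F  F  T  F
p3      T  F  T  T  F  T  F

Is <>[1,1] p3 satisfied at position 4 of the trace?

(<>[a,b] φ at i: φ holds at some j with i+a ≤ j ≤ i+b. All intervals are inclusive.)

Check p3 at each j in [5,5]:
  j=5: true
Found at j=5 → formula holds.

True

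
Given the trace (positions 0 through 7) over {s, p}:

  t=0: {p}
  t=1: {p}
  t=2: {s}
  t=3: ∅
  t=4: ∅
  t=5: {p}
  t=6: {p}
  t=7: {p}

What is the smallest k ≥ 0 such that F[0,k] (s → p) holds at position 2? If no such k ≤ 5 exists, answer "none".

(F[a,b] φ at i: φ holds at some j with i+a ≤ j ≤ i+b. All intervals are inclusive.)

Scan j = 2,3,… for (s → p):
  j=2: fails
  j=3: holds
First hit at j=3, so smallest k = 3-2 = 1.

1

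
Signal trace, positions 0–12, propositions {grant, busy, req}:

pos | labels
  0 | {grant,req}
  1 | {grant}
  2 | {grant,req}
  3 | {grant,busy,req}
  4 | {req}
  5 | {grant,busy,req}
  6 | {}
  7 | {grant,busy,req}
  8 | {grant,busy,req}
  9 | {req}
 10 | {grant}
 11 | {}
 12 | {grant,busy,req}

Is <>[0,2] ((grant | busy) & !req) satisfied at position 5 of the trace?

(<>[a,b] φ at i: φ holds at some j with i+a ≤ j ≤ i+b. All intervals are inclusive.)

False

Check ((grant | busy) & !req) at each j in [5,7]:
  j=5: false
  j=6: false
  j=7: false
No position in the window satisfies it → formula fails.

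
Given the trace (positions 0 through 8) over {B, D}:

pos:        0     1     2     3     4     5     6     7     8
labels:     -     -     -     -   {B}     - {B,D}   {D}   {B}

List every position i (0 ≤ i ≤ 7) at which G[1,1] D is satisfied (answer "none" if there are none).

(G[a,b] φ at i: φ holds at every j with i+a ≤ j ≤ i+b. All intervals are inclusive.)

Evaluate at each i in [0,7]:
  i=0: ✗ (fails at j=1)
  i=1: ✗ (fails at j=2)
  i=2: ✗ (fails at j=3)
  i=3: ✗ (fails at j=4)
  i=4: ✗ (fails at j=5)
  i=5: ✓ (all of [6,6])
  i=6: ✓ (all of [7,7])
  i=7: ✗ (fails at j=8)

5, 6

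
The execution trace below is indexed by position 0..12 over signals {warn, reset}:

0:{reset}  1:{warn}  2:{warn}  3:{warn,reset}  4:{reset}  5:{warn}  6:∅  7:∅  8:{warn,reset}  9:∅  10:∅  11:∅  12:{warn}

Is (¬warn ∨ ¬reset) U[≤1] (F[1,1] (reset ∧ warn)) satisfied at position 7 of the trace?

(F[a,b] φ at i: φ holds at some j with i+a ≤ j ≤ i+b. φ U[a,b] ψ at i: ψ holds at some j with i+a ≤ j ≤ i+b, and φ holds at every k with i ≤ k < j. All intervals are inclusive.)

Need some j in [7,8] with F[1,1] (reset ∧ warn), and (¬warn ∨ ¬reset) at every k in [7,j-1].
  j=7: F[1,1] (reset ∧ warn) holds; no prefix to check → satisfied.

Holds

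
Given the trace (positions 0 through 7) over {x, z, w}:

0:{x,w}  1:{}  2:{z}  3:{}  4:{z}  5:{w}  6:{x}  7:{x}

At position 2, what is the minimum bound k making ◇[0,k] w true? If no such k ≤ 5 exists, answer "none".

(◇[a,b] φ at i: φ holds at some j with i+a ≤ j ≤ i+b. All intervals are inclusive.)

Scan j = 2,3,… for w:
  j=2: fails
  j=3: fails
  j=4: fails
  j=5: holds
First hit at j=5, so smallest k = 5-2 = 3.

3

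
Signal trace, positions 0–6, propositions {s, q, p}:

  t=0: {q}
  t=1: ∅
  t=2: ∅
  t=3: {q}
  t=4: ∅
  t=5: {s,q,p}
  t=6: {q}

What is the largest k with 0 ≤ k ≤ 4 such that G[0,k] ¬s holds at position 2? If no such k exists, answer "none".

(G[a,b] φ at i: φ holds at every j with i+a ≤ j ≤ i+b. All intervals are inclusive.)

¬s must hold from j=2 onward; find where it first fails.
  j=2: holds
  j=3: holds
  j=4: holds
  j=5: fails
Holds on [2,4], so largest k = 2.

2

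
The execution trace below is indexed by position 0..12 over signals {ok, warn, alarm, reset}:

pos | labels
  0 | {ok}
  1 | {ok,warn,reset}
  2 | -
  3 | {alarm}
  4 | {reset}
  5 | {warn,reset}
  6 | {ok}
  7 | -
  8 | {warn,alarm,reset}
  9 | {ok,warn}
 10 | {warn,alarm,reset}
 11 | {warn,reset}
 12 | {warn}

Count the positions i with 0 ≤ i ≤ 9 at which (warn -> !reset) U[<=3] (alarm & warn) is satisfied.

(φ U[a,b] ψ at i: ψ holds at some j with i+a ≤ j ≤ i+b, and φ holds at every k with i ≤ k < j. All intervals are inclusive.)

4

Evaluate at each i in [0,9]:
  i=0: ✗ (no rhs in [0,3])
  i=1: ✗ (no rhs in [1,4])
  i=2: ✗ (no rhs in [2,5])
  i=3: ✗ (no rhs in [3,6])
  i=4: ✗ (no rhs in [4,7])
  i=5: ✗ (lhs fails at k=5 before rhs at j=8)
  i=6: ✓ (rhs at j=8; lhs holds on [6,7])
  i=7: ✓ (rhs at j=8; lhs holds on [7,7])
  i=8: ✓ (rhs at j=8)
  i=9: ✓ (rhs at j=10; lhs holds on [9,9])
Positions where it holds: {6, 7, 8, 9} → 4.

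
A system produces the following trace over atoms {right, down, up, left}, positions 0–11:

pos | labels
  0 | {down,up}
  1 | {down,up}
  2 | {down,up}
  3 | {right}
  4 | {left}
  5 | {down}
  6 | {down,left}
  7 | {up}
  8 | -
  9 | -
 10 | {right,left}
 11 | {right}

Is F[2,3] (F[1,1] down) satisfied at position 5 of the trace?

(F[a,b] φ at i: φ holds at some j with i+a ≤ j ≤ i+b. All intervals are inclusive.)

Check F[1,1] down at each j in [7,8]:
  j=7: fails (none in [8,8])
  j=8: fails (none in [9,9])
No position in the window satisfies it → formula fails.

Does not hold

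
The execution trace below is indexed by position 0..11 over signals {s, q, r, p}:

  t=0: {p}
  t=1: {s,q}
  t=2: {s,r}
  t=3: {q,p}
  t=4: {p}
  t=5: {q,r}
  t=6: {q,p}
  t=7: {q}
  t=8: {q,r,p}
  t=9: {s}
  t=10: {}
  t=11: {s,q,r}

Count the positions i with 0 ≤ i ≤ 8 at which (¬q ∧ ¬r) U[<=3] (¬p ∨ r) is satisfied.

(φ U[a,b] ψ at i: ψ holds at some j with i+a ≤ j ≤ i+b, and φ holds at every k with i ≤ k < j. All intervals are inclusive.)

7

Evaluate at each i in [0,8]:
  i=0: ✓ (rhs at j=1; lhs holds on [0,0])
  i=1: ✓ (rhs at j=1)
  i=2: ✓ (rhs at j=2)
  i=3: ✗ (lhs fails at k=3 before rhs at j=5)
  i=4: ✓ (rhs at j=5; lhs holds on [4,4])
  i=5: ✓ (rhs at j=5)
  i=6: ✗ (lhs fails at k=6 before rhs at j=7)
  i=7: ✓ (rhs at j=7)
  i=8: ✓ (rhs at j=8)
Positions where it holds: {0, 1, 2, 4, 5, 7, 8} → 7.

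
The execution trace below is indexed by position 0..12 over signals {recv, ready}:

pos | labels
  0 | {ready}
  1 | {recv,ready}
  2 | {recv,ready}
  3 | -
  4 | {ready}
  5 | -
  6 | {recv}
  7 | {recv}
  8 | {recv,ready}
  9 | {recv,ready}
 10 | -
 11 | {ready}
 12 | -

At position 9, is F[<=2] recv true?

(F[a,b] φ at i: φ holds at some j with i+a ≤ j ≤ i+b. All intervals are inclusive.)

Yes

Check recv at each j in [9,11]:
  j=9: true
  j=10: false
  j=11: false
Found at j=9 → formula holds.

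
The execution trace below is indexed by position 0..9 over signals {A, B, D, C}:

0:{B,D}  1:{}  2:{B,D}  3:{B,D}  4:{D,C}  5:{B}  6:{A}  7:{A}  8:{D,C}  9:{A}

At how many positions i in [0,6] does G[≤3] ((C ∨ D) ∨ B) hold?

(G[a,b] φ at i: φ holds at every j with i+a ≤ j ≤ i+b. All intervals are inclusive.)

Evaluate at each i in [0,6]:
  i=0: ✗ (fails at j=1)
  i=1: ✗ (fails at j=1)
  i=2: ✓ (all of [2,5])
  i=3: ✗ (fails at j=6)
  i=4: ✗ (fails at j=6)
  i=5: ✗ (fails at j=6)
  i=6: ✗ (fails at j=6)
Positions where it holds: {2} → 1.

1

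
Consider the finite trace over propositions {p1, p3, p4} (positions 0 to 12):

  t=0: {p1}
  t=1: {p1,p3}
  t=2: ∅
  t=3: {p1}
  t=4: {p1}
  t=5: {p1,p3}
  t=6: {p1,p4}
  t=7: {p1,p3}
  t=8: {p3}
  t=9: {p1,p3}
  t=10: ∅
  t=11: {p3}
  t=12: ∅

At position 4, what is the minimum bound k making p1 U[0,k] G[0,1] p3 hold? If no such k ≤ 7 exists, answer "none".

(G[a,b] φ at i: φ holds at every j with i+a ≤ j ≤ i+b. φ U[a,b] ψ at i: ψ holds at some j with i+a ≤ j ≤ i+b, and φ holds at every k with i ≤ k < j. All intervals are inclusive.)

Need earliest j ≥ 4 with G[0,1] p3, and p1 at every k in [4,j-1].
  j=4: rhs fails.
  j=5: rhs fails.
  j=6: rhs fails.
  j=7: rhs holds; lhs holds on [4,6]. k = 3.

3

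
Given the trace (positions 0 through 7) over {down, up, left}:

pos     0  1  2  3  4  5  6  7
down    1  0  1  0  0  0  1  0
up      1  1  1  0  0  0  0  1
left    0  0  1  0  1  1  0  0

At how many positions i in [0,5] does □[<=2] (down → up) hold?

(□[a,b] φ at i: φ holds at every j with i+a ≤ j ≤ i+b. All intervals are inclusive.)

4

Evaluate at each i in [0,5]:
  i=0: ✓ (all of [0,2])
  i=1: ✓ (all of [1,3])
  i=2: ✓ (all of [2,4])
  i=3: ✓ (all of [3,5])
  i=4: ✗ (fails at j=6)
  i=5: ✗ (fails at j=6)
Positions where it holds: {0, 1, 2, 3} → 4.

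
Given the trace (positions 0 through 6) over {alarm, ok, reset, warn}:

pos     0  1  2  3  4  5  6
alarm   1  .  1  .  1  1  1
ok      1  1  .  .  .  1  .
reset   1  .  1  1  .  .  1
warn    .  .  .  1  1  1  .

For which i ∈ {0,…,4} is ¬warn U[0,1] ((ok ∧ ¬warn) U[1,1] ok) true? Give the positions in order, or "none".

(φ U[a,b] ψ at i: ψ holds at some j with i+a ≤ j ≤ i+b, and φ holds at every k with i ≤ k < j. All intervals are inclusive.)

Evaluate at each i in [0,4]:
  i=0: ✓ (rhs at j=0)
  i=1: ✗ (no rhs in [1,2])
  i=2: ✗ (no rhs in [2,3])
  i=3: ✗ (no rhs in [3,4])
  i=4: ✗ (no rhs in [4,5])

0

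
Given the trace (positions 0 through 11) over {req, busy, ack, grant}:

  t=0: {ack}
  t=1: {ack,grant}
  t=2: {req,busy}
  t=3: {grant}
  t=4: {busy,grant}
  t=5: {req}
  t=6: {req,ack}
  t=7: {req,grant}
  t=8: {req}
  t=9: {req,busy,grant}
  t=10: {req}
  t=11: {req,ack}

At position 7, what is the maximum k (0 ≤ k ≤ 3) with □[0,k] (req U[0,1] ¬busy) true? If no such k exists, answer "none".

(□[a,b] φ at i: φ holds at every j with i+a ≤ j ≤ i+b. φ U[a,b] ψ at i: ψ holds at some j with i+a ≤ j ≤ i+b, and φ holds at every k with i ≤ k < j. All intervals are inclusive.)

(req U[0,1] ¬busy) must hold from j=7 onward; find where it first fails.
  j=7: holds
  j=8: holds
  j=9: holds
  j=10: holds
Holds through j=10; largest k = 3.

3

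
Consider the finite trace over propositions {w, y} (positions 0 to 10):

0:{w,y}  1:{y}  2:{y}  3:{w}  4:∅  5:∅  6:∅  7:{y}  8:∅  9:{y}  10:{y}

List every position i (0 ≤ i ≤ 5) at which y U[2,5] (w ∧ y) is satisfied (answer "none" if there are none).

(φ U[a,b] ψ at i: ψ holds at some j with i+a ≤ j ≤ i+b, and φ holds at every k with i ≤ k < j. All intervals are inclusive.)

Evaluate at each i in [0,5]:
  i=0: ✗ (no rhs in [2,5])
  i=1: ✗ (no rhs in [3,6])
  i=2: ✗ (no rhs in [4,7])
  i=3: ✗ (no rhs in [5,8])
  i=4: ✗ (no rhs in [6,9])
  i=5: ✗ (no rhs in [7,10])

none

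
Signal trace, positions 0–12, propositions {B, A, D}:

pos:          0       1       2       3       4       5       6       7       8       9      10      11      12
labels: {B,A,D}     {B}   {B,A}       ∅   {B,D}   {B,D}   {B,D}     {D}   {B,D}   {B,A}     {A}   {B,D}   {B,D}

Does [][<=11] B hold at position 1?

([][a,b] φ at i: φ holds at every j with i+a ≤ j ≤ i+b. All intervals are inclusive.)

False

Check B at every j in [1,12]:
  j=1: true
  j=2: true
  j=3: false
  j=4: true
  j=5: true
  j=6: true
  j=7: false
  j=8: true
  j=9: true
  j=10: false
  j=11: true
  j=12: true
Fails at j=3 → formula fails.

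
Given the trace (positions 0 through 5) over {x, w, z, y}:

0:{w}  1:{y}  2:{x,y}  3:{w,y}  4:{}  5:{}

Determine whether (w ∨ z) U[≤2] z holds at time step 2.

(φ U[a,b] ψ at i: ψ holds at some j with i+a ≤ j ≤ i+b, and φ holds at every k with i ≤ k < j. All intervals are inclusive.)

Need some j in [2,4] with z, and (w ∨ z) at every k in [2,j-1].
  j=2: z false.
  j=3: z false.
  j=4: z false.
No j in the window works → until fails.

No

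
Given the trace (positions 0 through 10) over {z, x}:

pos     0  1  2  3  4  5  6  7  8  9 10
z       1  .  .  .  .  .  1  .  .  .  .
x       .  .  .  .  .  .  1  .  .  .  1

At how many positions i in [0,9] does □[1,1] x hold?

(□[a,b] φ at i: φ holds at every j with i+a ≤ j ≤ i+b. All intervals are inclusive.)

Evaluate at each i in [0,9]:
  i=0: ✗ (fails at j=1)
  i=1: ✗ (fails at j=2)
  i=2: ✗ (fails at j=3)
  i=3: ✗ (fails at j=4)
  i=4: ✗ (fails at j=5)
  i=5: ✓ (all of [6,6])
  i=6: ✗ (fails at j=7)
  i=7: ✗ (fails at j=8)
  i=8: ✗ (fails at j=9)
  i=9: ✓ (all of [10,10])
Positions where it holds: {5, 9} → 2.

2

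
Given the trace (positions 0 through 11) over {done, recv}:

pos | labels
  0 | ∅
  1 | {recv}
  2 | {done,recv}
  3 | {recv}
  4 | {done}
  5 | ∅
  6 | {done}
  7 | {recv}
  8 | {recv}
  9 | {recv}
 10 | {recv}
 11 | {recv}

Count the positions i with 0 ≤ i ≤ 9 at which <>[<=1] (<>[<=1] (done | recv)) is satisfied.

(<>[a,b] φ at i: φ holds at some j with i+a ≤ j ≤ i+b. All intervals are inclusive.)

Evaluate at each i in [0,9]:
  i=0: ✓ (witness j=0)
  i=1: ✓ (witness j=1)
  i=2: ✓ (witness j=2)
  i=3: ✓ (witness j=3)
  i=4: ✓ (witness j=4)
  i=5: ✓ (witness j=5)
  i=6: ✓ (witness j=6)
  i=7: ✓ (witness j=7)
  i=8: ✓ (witness j=8)
  i=9: ✓ (witness j=9)
Positions where it holds: {0, 1, 2, 3, 4, 5, 6, 7, 8, 9} → 10.

10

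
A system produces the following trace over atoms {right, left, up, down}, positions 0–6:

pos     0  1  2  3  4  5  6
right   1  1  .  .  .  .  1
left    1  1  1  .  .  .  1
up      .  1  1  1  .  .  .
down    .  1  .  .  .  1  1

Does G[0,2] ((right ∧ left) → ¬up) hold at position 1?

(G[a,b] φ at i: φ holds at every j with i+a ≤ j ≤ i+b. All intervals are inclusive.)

False

Check ((right ∧ left) → ¬up) at every j in [1,3]:
  j=1: antecedent true; consequent false → ✗
  j=2: antecedent false → ✓
  j=3: antecedent false → ✓
Fails at j=1 → formula fails.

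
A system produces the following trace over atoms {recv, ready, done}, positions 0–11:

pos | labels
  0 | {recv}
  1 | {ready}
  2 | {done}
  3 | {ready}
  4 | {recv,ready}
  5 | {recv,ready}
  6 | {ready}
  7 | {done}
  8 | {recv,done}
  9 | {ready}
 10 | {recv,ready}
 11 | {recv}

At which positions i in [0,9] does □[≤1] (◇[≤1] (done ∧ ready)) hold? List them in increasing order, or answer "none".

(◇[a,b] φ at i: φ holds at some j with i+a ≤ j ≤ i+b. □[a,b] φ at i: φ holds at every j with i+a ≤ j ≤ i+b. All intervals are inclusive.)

none

Evaluate at each i in [0,9]:
  i=0: ✗ (fails at j=0)
  i=1: ✗ (fails at j=1)
  i=2: ✗ (fails at j=2)
  i=3: ✗ (fails at j=3)
  i=4: ✗ (fails at j=4)
  i=5: ✗ (fails at j=5)
  i=6: ✗ (fails at j=6)
  i=7: ✗ (fails at j=7)
  i=8: ✗ (fails at j=8)
  i=9: ✗ (fails at j=9)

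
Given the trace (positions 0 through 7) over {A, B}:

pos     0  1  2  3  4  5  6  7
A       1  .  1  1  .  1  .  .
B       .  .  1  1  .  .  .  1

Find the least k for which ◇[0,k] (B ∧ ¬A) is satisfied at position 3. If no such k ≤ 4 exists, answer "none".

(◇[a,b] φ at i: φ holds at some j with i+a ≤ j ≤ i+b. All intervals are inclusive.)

Scan j = 3,4,… for (B ∧ ¬A):
  j=3: fails
  j=4: fails
  j=5: fails
  j=6: fails
  j=7: holds
First hit at j=7, so smallest k = 7-3 = 4.

4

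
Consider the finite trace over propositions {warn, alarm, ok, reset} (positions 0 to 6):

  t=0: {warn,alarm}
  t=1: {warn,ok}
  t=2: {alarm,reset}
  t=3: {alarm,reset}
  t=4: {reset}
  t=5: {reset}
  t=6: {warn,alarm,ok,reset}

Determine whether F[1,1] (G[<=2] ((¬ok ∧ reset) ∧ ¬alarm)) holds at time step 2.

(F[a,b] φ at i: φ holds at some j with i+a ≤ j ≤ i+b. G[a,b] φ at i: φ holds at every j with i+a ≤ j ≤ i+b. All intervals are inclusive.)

Check G[<=2] ((¬ok ∧ reset) ∧ ¬alarm) at each j in [3,3]:
  j=3: fails at 3
No position in the window satisfies it → formula fails.

False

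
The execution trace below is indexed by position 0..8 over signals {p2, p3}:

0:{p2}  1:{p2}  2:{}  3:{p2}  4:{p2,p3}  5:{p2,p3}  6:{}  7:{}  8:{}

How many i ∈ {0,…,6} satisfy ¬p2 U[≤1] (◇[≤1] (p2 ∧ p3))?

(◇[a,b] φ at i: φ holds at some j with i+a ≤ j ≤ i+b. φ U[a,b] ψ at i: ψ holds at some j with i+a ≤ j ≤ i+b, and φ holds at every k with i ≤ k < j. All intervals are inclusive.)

4

Evaluate at each i in [0,6]:
  i=0: ✗ (no rhs in [0,1])
  i=1: ✗ (no rhs in [1,2])
  i=2: ✓ (rhs at j=3; lhs holds on [2,2])
  i=3: ✓ (rhs at j=3)
  i=4: ✓ (rhs at j=4)
  i=5: ✓ (rhs at j=5)
  i=6: ✗ (no rhs in [6,7])
Positions where it holds: {2, 3, 4, 5} → 4.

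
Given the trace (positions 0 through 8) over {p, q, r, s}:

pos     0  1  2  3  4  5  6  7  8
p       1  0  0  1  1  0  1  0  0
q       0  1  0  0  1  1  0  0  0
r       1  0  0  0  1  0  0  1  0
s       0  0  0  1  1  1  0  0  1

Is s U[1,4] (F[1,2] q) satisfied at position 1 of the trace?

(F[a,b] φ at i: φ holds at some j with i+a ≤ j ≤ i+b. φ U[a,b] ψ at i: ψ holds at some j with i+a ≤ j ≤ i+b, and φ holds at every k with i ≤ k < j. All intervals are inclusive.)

Need some j in [2,5] with F[1,2] q, and s at every k in [1,j-1].
  j=2: F[1,2] q holds, but s fails at k=1 → not this j.
  j=3: F[1,2] q holds, but s fails at k=1 → not this j.
  j=4: F[1,2] q holds, but s fails at k=1 → not this j.
  j=5: F[1,2] q — fails (none in [6,7]).
No j in the window works → until fails.

No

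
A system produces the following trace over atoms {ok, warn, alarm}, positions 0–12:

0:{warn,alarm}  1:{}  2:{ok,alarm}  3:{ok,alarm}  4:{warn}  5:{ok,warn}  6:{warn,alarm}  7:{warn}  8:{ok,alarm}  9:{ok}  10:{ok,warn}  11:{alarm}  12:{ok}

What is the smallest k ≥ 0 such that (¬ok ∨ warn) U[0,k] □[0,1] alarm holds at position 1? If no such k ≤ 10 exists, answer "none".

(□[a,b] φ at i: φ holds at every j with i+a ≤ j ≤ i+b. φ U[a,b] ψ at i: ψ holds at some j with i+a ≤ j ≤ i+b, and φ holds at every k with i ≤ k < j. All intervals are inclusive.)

1

Need earliest j ≥ 1 with □[0,1] alarm, and (¬ok ∨ warn) at every k in [1,j-1].
  j=1: rhs fails.
  j=2: rhs holds; lhs holds on [1,1]. k = 1.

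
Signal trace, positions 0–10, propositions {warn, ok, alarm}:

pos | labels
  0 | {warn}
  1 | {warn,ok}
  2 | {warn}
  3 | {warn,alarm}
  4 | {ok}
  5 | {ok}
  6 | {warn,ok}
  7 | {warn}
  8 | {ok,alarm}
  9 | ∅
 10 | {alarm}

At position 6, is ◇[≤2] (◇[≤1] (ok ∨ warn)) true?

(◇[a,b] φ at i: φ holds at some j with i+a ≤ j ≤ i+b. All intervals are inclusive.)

Check ◇[≤1] (ok ∨ warn) at each j in [6,8]:
  j=6: holds (witness at 6)
  j=7: holds (witness at 7)
  j=8: holds (witness at 8)
Found at j=6 → formula holds.

Holds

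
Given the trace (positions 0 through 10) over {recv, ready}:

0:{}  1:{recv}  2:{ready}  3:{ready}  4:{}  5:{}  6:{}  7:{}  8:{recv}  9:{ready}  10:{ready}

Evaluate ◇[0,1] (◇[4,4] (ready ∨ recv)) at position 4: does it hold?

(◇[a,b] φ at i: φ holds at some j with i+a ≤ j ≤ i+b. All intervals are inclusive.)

Check ◇[4,4] (ready ∨ recv) at each j in [4,5]:
  j=4: holds (witness at 8)
  j=5: holds (witness at 9)
Found at j=4 → formula holds.

True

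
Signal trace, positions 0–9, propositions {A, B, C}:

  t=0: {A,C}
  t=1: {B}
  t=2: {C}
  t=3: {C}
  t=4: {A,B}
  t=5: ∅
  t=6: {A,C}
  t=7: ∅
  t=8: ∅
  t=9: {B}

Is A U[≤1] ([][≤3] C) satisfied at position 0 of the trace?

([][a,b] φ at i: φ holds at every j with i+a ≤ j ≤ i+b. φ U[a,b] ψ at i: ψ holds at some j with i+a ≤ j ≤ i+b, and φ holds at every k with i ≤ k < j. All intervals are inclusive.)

Need some j in [0,1] with [][≤3] C, and A at every k in [0,j-1].
  j=0: [][≤3] C — fails at 1.
  j=1: [][≤3] C — fails at 1.
No j in the window works → until fails.

False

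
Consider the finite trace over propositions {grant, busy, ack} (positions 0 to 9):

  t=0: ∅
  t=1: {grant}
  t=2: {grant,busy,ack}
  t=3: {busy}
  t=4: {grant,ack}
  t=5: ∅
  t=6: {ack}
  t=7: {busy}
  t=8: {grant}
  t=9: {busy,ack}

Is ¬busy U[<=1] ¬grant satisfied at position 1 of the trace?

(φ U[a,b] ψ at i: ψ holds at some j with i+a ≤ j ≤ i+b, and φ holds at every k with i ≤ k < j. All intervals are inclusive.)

Need some j in [1,2] with ¬grant, and ¬busy at every k in [1,j-1].
  j=1: ¬grant false.
  j=2: ¬grant false.
No j in the window works → until fails.

False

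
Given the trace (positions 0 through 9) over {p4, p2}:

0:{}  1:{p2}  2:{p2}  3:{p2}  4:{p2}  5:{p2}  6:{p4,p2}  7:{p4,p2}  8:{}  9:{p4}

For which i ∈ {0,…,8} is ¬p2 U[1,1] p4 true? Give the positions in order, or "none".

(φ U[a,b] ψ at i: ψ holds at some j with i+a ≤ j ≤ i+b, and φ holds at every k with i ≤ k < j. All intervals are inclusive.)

Evaluate at each i in [0,8]:
  i=0: ✗ (no rhs in [1,1])
  i=1: ✗ (no rhs in [2,2])
  i=2: ✗ (no rhs in [3,3])
  i=3: ✗ (no rhs in [4,4])
  i=4: ✗ (no rhs in [5,5])
  i=5: ✗ (lhs fails at k=5 before rhs at j=6)
  i=6: ✗ (lhs fails at k=6 before rhs at j=7)
  i=7: ✗ (no rhs in [8,8])
  i=8: ✓ (rhs at j=9; lhs holds on [8,8])

8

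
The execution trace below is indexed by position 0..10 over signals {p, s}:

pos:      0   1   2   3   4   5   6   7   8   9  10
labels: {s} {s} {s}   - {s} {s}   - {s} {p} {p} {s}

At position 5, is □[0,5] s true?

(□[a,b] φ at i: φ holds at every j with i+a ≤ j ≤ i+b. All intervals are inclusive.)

Check s at every j in [5,10]:
  j=5: true
  j=6: false
  j=7: true
  j=8: false
  j=9: false
  j=10: true
Fails at j=6 → formula fails.

False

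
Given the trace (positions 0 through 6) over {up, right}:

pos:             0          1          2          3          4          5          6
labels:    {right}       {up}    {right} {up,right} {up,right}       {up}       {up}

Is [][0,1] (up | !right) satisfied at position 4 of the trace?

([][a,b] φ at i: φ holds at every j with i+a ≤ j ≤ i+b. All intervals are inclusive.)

True

Check (up | !right) at every j in [4,5]:
  j=4: true
  j=5: true
All positions satisfy it → formula holds.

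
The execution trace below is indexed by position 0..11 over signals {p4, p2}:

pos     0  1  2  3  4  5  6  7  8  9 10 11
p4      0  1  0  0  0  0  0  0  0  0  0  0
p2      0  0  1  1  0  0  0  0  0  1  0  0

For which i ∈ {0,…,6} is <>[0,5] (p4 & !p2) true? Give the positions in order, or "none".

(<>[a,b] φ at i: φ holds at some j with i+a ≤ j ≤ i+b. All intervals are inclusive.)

0, 1

Evaluate at each i in [0,6]:
  i=0: ✓ (witness j=1)
  i=1: ✓ (witness j=1)
  i=2: ✗ (none in [2,7])
  i=3: ✗ (none in [3,8])
  i=4: ✗ (none in [4,9])
  i=5: ✗ (none in [5,10])
  i=6: ✗ (none in [6,11])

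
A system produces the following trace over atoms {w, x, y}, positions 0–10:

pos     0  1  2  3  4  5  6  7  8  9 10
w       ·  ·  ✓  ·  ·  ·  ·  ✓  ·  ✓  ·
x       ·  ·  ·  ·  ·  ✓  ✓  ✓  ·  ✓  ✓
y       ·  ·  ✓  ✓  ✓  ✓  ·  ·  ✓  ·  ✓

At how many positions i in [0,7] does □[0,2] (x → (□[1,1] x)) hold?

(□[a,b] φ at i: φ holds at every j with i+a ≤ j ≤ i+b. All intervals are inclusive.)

5

Evaluate at each i in [0,7]:
  i=0: ✓ (all of [0,2])
  i=1: ✓ (all of [1,3])
  i=2: ✓ (all of [2,4])
  i=3: ✓ (all of [3,5])
  i=4: ✓ (all of [4,6])
  i=5: ✗ (fails at j=7)
  i=6: ✗ (fails at j=7)
  i=7: ✗ (fails at j=7)
Positions where it holds: {0, 1, 2, 3, 4} → 5.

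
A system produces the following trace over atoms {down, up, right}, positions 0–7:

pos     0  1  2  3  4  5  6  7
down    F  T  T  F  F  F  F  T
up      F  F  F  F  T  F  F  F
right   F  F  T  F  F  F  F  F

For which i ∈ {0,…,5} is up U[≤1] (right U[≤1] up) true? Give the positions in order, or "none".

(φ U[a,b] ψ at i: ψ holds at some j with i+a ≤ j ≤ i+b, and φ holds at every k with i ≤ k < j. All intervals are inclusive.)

Evaluate at each i in [0,5]:
  i=0: ✗ (no rhs in [0,1])
  i=1: ✗ (no rhs in [1,2])
  i=2: ✗ (no rhs in [2,3])
  i=3: ✗ (lhs fails at k=3 before rhs at j=4)
  i=4: ✓ (rhs at j=4)
  i=5: ✗ (no rhs in [5,6])

4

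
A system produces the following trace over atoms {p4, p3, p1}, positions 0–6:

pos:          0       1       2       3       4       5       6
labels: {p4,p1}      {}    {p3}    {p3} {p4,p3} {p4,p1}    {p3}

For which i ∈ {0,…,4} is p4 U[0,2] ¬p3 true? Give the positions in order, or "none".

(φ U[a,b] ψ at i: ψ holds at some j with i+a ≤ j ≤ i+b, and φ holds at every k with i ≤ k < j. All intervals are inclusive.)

Evaluate at each i in [0,4]:
  i=0: ✓ (rhs at j=0)
  i=1: ✓ (rhs at j=1)
  i=2: ✗ (no rhs in [2,4])
  i=3: ✗ (lhs fails at k=3 before rhs at j=5)
  i=4: ✓ (rhs at j=5; lhs holds on [4,4])

0, 1, 4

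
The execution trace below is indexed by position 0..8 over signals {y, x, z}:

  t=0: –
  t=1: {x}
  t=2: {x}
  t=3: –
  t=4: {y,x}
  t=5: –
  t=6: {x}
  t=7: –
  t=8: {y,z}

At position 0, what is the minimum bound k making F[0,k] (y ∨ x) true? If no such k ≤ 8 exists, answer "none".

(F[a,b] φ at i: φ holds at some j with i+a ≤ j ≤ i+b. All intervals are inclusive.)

Scan j = 0,1,… for (y ∨ x):
  j=0: fails
  j=1: holds
First hit at j=1, so smallest k = 1-0 = 1.

1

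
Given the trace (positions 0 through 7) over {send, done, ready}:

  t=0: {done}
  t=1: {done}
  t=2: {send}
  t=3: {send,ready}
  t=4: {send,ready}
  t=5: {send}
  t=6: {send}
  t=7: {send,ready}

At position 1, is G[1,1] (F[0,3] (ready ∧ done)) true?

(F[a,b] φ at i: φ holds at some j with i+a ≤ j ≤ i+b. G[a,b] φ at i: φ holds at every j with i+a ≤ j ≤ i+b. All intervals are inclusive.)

Check F[0,3] (ready ∧ done) at every j in [2,2]:
  j=2: fails (none in [2,5])
Fails at j=2 → formula fails.

Does not hold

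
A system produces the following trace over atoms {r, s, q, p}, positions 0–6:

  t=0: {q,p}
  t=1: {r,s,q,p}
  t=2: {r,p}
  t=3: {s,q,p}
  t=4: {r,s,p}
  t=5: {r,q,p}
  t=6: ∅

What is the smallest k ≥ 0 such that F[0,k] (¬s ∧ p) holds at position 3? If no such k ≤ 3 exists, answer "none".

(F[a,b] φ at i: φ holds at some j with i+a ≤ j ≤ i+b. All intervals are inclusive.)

2

Scan j = 3,4,… for (¬s ∧ p):
  j=3: fails
  j=4: fails
  j=5: holds
First hit at j=5, so smallest k = 5-3 = 2.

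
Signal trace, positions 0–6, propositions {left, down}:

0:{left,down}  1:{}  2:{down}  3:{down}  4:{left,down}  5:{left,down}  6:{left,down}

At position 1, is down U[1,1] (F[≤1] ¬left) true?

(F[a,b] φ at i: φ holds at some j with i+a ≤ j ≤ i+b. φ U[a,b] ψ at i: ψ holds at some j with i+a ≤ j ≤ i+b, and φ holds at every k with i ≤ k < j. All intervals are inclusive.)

Need some j in [2,2] with F[≤1] ¬left, and down at every k in [1,j-1].
  j=2: F[≤1] ¬left holds, but down fails at k=1 → not this j.
No j in the window works → until fails.

No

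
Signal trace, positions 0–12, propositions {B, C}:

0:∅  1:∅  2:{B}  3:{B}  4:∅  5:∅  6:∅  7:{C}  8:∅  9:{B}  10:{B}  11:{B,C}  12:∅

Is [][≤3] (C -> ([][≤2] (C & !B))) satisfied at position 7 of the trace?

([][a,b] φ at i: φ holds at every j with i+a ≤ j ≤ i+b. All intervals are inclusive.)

No

Check (C -> ([][≤2] (C & !B))) at every j in [7,10]:
  j=7: antecedent true; consequent fails at 8 → ✗
  j=8: antecedent false → ✓
  j=9: antecedent false → ✓
  j=10: antecedent false → ✓
Fails at j=7 → formula fails.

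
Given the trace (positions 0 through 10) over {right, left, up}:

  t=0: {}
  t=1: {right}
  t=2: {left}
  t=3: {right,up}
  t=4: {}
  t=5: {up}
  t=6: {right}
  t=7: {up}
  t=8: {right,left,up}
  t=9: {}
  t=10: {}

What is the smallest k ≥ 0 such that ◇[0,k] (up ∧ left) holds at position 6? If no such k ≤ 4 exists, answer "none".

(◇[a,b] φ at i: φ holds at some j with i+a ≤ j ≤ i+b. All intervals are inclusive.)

2

Scan j = 6,7,… for (up ∧ left):
  j=6: fails
  j=7: fails
  j=8: holds
First hit at j=8, so smallest k = 8-6 = 2.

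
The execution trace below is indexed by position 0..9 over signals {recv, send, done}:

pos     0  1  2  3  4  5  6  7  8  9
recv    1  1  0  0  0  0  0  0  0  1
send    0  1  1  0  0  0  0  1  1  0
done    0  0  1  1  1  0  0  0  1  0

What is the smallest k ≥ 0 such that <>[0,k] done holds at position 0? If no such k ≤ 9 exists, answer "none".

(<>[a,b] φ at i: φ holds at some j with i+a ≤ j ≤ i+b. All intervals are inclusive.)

2

Scan j = 0,1,… for done:
  j=0: fails
  j=1: fails
  j=2: holds
First hit at j=2, so smallest k = 2-0 = 2.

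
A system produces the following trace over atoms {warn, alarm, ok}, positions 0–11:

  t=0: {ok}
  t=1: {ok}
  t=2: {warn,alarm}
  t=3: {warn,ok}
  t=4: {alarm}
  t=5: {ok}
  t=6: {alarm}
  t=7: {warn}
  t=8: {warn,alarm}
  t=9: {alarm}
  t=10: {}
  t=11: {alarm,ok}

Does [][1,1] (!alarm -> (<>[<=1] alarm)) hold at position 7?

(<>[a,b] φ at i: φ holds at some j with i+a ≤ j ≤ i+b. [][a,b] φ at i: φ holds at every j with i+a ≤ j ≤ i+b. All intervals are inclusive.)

Holds

Check (!alarm -> (<>[<=1] alarm)) at every j in [8,8]:
  j=8: antecedent false → ✓
All positions satisfy it → formula holds.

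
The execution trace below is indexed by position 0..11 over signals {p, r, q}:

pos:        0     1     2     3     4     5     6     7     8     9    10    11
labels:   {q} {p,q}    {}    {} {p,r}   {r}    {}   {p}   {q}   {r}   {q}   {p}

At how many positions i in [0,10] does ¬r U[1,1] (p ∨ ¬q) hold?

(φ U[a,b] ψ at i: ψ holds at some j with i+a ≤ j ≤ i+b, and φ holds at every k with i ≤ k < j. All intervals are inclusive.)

Evaluate at each i in [0,10]:
  i=0: ✓ (rhs at j=1; lhs holds on [0,0])
  i=1: ✓ (rhs at j=2; lhs holds on [1,1])
  i=2: ✓ (rhs at j=3; lhs holds on [2,2])
  i=3: ✓ (rhs at j=4; lhs holds on [3,3])
  i=4: ✗ (lhs fails at k=4 before rhs at j=5)
  i=5: ✗ (lhs fails at k=5 before rhs at j=6)
  i=6: ✓ (rhs at j=7; lhs holds on [6,6])
  i=7: ✗ (no rhs in [8,8])
  i=8: ✓ (rhs at j=9; lhs holds on [8,8])
  i=9: ✗ (no rhs in [10,10])
  i=10: ✓ (rhs at j=11; lhs holds on [10,10])
Positions where it holds: {0, 1, 2, 3, 6, 8, 10} → 7.

7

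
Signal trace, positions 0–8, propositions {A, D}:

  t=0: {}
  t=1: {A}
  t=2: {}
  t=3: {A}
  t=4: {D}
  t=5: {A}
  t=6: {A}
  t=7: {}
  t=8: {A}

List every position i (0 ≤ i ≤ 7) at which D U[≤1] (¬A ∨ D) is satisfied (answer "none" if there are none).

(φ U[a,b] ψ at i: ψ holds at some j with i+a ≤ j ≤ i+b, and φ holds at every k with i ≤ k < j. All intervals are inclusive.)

0, 2, 4, 7

Evaluate at each i in [0,7]:
  i=0: ✓ (rhs at j=0)
  i=1: ✗ (lhs fails at k=1 before rhs at j=2)
  i=2: ✓ (rhs at j=2)
  i=3: ✗ (lhs fails at k=3 before rhs at j=4)
  i=4: ✓ (rhs at j=4)
  i=5: ✗ (no rhs in [5,6])
  i=6: ✗ (lhs fails at k=6 before rhs at j=7)
  i=7: ✓ (rhs at j=7)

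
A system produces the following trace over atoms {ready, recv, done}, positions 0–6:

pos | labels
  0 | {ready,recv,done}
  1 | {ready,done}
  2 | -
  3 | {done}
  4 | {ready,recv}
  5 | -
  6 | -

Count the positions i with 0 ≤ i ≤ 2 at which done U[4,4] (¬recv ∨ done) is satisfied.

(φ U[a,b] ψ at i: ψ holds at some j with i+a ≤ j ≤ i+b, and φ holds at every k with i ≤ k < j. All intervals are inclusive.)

0

Evaluate at each i in [0,2]:
  i=0: ✗ (no rhs in [4,4])
  i=1: ✗ (lhs fails at k=2 before rhs at j=5)
  i=2: ✗ (lhs fails at k=2 before rhs at j=6)
Positions where it holds: {} → 0.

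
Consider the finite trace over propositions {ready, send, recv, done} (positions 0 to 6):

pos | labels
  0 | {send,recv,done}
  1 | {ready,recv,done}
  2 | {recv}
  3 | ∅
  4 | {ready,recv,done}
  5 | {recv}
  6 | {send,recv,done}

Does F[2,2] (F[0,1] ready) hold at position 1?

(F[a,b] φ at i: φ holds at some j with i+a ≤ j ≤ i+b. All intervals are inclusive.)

Check F[0,1] ready at each j in [3,3]:
  j=3: holds (witness at 4)
Found at j=3 → formula holds.

True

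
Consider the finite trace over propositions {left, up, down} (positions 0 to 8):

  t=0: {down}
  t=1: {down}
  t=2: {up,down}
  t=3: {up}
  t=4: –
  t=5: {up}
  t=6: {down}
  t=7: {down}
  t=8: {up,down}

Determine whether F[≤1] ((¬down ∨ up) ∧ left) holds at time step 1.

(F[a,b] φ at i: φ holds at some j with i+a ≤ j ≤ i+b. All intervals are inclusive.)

Check ((¬down ∨ up) ∧ left) at each j in [1,2]:
  j=1: false
  j=2: false
No position in the window satisfies it → formula fails.

False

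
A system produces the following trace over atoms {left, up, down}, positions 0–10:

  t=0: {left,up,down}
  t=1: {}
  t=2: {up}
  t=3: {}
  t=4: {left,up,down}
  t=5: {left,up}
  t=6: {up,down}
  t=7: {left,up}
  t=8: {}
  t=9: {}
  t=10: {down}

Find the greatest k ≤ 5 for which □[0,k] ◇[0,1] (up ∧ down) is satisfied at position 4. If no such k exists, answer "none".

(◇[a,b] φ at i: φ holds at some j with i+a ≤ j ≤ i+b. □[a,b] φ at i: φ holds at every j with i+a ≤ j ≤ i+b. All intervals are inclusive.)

2

◇[0,1] (up ∧ down) must hold from j=4 onward; find where it first fails.
  j=4: holds
  j=5: holds
  j=6: holds
  j=7: fails
Holds on [4,6], so largest k = 2.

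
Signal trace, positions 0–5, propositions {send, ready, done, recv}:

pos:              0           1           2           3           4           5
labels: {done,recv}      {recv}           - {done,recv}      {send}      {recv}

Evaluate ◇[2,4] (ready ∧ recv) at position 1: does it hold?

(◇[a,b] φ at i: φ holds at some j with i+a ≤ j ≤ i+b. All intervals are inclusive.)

Check (ready ∧ recv) at each j in [3,5]:
  j=3: false
  j=4: false
  j=5: false
No position in the window satisfies it → formula fails.

Does not hold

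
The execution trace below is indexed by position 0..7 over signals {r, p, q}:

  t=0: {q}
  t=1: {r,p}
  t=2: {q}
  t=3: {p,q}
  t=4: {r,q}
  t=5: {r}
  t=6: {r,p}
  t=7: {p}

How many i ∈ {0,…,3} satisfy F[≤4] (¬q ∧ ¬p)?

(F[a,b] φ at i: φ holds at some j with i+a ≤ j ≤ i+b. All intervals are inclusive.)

3

Evaluate at each i in [0,3]:
  i=0: ✗ (none in [0,4])
  i=1: ✓ (witness j=5)
  i=2: ✓ (witness j=5)
  i=3: ✓ (witness j=5)
Positions where it holds: {1, 2, 3} → 3.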